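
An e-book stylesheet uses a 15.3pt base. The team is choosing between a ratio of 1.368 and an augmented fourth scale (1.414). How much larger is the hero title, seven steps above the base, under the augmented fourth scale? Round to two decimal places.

At 1.368: 15.3 × 1.368⁷ = 137.1810pt
Augmented fourth: 15.3 × 1.414⁷ = 172.9168pt
Difference: 172.9168 − 137.1810 = 35.7358pt

35.74pt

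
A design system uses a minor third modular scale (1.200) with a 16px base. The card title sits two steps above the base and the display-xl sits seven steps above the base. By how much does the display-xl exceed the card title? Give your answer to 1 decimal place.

34.3px

Step 2: 16.0 × 1.200² = 23.040px
Step 7: 16.0 × 1.200⁷ = 57.331px
Difference: 57.331 − 23.040 = 34.291px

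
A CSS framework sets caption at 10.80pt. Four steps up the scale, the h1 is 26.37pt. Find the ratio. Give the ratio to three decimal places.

r⁴ = 26.37 / 10.80, so r = (26.37/10.80)^(1/4).
r = 2.4417^(1/4) ≈ 1.2500

1.250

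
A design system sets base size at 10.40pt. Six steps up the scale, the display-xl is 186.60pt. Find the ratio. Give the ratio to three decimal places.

1.618

r⁶ = 186.60 / 10.40, so r = (186.60/10.40)^(1/6).
r = 17.9423^(1/6) ≈ 1.6180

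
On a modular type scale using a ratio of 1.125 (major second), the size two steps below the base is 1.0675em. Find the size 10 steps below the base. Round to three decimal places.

0.416em

The gap is -10 − (-2) = -8 steps, so the factor is 1.125^-8.
1.0675 ÷ 1.125⁸ = 1.0675 ÷ 2.56578 ≈ 0.416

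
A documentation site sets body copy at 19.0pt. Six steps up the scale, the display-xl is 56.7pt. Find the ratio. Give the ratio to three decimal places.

r⁶ = 56.7 / 19.0, so r = (56.7/19.0)^(1/6).
r = 2.9842^(1/6) ≈ 1.1999

1.200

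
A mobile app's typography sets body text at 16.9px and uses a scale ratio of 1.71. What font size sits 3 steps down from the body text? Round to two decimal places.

Every step multiplies by the scale ratio.
16.9 ÷ 1.71³ = 16.9 ÷ 5.00021 ≈ 3.38

3.38px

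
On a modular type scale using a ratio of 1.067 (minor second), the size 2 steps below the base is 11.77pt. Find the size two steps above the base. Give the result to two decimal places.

15.26pt

11.77 × 1.067⁴ = 11.77 × 1.29616 ≈ 15.256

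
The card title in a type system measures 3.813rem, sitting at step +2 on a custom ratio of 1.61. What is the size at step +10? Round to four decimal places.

3.813 × 1.61⁸ = 3.813 × 45.14472 ≈ 172.1368

172.1368rem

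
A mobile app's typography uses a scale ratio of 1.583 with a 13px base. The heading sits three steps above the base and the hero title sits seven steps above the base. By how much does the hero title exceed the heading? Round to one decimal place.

272.3px

Step 3: 13.0 × 1.583³ = 51.569px
Step 7: 13.0 × 1.583⁷ = 323.825px
Difference: 323.825 − 51.569 = 272.256px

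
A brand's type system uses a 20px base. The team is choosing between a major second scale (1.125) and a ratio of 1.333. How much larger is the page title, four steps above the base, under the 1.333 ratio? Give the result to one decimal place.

31.1px

Major second: 20.0 × 1.125⁴ = 32.036px
At 1.333: 20.0 × 1.333⁴ = 63.147px
Difference: 63.147 − 32.036 = 31.111px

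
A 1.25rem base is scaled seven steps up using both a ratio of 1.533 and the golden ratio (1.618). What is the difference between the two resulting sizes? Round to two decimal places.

11.42rem

At 1.533: 1.25 × 1.533⁷ = 24.8717rem
Golden ratio: 1.25 × 1.618⁷ = 36.2877rem
Difference: 36.2877 − 24.8717 = 11.4160rem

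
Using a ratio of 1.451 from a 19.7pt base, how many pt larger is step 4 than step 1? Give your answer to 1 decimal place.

58.7pt

Step 1: 19.7 × 1.451 = 28.585pt
Step 4: 19.7 × 1.451⁴ = 87.324pt
Difference: 87.324 − 28.585 = 58.739pt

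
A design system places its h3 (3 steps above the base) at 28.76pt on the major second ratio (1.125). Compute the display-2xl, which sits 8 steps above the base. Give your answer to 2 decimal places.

Moving from step +3 to step +8 is 5 steps up, so multiply by r⁵.
28.76 × 1.125⁵ = 28.76 × 1.80203 ≈ 51.826

51.83pt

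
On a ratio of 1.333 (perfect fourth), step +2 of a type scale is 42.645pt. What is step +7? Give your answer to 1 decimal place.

Moving from step +2 to step +7 is 5 steps up, so multiply by r⁵.
42.645 × 1.333⁵ = 42.645 × 4.20873 ≈ 179.481

179.5pt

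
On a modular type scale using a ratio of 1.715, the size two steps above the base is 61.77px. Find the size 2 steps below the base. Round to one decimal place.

61.77 ÷ 1.715⁴ = 61.77 ÷ 8.65080 ≈ 7.140

7.1px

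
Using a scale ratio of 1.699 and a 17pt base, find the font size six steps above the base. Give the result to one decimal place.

17.0 × 1.699⁶ = 17.0 × 24.05250 ≈ 408.89

408.9pt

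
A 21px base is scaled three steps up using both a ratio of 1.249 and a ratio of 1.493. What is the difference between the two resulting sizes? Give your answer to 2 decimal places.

28.97px

At 1.249: 21.0 × 1.249³ = 40.9173px
At 1.493: 21.0 × 1.493³ = 69.8874px
Difference: 69.8874 − 40.9173 = 28.9701px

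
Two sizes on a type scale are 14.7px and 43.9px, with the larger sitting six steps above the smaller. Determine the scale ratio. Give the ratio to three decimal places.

1.200

The ratio satisfies 14.7 × r⁶ = 43.9, so r = (43.9 / 14.7)^(1/6).
r = 2.9864^(1/6) ≈ 1.2000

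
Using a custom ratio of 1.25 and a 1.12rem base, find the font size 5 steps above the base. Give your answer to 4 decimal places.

3.4180rem

A modular type scale is a geometric sequence: sizeₙ = base × rⁿ.
1.12 × 1.25⁵ = 1.12 × 3.05176 ≈ 3.4180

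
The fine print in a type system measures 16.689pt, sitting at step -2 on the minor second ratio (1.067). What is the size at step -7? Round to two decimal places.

12.07pt

16.689 ÷ 1.067⁵ = 16.689 ÷ 1.38300 ≈ 12.067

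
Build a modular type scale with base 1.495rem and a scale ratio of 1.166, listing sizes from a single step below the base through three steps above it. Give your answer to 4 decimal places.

1.2822rem, 1.4950rem, 1.7432rem, 2.0325rem, 2.3699rem

Step -1: 1.495 ÷ 1.166 = 1.2822
Step 0: 1.495rem
Step 1: 1.495 × 1.166 = 1.7432
Step 2: 1.495 × 1.166² = 2.0325
Step 3: 1.495 × 1.166³ = 2.3699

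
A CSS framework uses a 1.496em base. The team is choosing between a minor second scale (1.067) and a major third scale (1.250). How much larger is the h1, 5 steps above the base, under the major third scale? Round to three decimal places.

2.496em

Minor second: 1.496 × 1.067⁵ = 2.06897em
Major third: 1.496 × 1.250⁵ = 4.56543em
Difference: 4.56543 − 2.06897 = 2.49646em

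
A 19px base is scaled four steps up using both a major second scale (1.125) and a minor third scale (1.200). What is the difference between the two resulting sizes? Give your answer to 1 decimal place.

9.0px

Major second: 19.0 × 1.125⁴ = 30.434px
Minor third: 19.0 × 1.200⁴ = 39.398px
Difference: 39.398 − 30.434 = 8.964px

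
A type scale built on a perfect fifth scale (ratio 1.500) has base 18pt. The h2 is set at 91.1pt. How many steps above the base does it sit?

4

1.500ⁿ = 91.1 / 18 = 5.0611
n = ln(5.0611) / ln(1.500) = 1.6216 / 0.4055 ≈ 4.00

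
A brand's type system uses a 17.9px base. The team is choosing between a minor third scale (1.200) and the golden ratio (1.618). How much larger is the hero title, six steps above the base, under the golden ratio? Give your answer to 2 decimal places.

267.71px

Minor third: 17.9 × 1.200⁶ = 53.4491px
Golden ratio: 17.9 × 1.618⁶ = 321.1620px
Difference: 321.1620 − 53.4491 = 267.7129px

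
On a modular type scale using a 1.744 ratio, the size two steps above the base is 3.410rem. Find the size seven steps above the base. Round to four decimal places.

55.0157rem

3.410 × 1.744⁵ = 3.410 × 16.13364 ≈ 55.0157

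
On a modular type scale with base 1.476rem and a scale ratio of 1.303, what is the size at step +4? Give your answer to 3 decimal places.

4.255rem

A modular type scale is a geometric sequence: sizeₙ = base × rⁿ.
1.476 × 1.303⁴ = 1.476 × 2.88256 ≈ 4.255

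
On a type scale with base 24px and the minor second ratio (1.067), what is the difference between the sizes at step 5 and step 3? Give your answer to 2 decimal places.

Step 3: 24.0 × 1.067³ = 29.1544px
Step 5: 24.0 × 1.067⁵ = 33.1920px
Difference: 33.1920 − 29.1544 = 4.0376px

4.04px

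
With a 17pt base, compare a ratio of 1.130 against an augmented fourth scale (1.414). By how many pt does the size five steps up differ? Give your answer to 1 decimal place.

At 1.130: 17.0 × 1.130⁵ = 31.321pt
Augmented fourth: 17.0 × 1.414⁵ = 96.094pt
Difference: 96.094 − 31.321 = 64.773pt

64.8pt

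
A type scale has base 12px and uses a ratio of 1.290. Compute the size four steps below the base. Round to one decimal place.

4.3px

12.0 ÷ 1.290⁴ = 12.0 ÷ 2.76923 ≈ 4.33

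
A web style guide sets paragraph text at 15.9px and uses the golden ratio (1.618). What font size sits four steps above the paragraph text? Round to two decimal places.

Each step on a modular scale multiplies by the ratio, so the size n steps from the base is base × ratioⁿ.
15.9 × 1.618⁴ = 15.9 × 6.85353 ≈ 108.97

108.97px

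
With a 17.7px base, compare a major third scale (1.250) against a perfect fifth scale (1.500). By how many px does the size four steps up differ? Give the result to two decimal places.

Major third: 17.7 × 1.250⁴ = 43.2129px
Perfect fifth: 17.7 × 1.500⁴ = 89.6063px
Difference: 89.6063 − 43.2129 = 46.3934px

46.39px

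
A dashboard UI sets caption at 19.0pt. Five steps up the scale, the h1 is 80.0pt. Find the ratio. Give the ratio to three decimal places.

r⁵ = 80.0 / 19.0, so r = (80.0/19.0)^(1/5).
r = 4.2105^(1/5) ≈ 1.3331

1.333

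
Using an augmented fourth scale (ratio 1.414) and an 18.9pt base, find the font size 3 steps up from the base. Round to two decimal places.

18.9 × 1.414³ = 18.9 × 2.82715 ≈ 53.43

53.43pt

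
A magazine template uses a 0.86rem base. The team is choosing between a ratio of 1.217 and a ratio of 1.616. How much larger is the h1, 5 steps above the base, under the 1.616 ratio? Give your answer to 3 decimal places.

At 1.217: 0.86 × 1.217⁵ = 2.29589rem
At 1.616: 0.86 × 1.616⁵ = 9.47775rem
Difference: 9.47775 − 2.29589 = 7.18186rem

7.182rem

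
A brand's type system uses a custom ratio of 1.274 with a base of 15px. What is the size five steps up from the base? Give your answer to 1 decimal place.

Every step multiplies by the scale ratio.
15.0 × 1.274⁵ = 15.0 × 3.35619 ≈ 50.34

50.3px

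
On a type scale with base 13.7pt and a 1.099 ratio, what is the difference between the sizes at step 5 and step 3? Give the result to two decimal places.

Step 3: 13.7 × 1.099³ = 18.1850pt
Step 5: 13.7 × 1.099⁵ = 21.9639pt
Difference: 21.9639 − 18.1850 = 3.7789pt

3.78pt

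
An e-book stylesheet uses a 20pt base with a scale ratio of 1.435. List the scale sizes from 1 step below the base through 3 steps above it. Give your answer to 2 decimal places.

Step -1: 20.0 ÷ 1.435 = 13.94
Step 0: 20pt
Step 1: 20.0 × 1.435 = 28.70
Step 2: 20.0 × 1.435² = 41.18
Step 3: 20.0 × 1.435³ = 59.10

13.94pt, 20.00pt, 28.70pt, 41.18pt, 59.10pt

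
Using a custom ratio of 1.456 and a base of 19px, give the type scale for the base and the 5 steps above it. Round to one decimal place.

Step 0: 19px
Step 1: 19.0 × 1.456 = 27.7
Step 2: 19.0 × 1.456² = 40.3
Step 3: 19.0 × 1.456³ = 58.6
Step 4: 19.0 × 1.456⁴ = 85.4
Step 5: 19.0 × 1.456⁵ = 124.3

19.0px, 27.7px, 40.3px, 58.6px, 85.4px, 124.3px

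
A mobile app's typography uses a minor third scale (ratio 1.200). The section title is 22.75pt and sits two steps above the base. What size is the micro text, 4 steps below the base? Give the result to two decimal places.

Moving from step +2 to step -4 is 6 steps down, so divide by r⁶.
22.75 ÷ 1.200⁶ = 22.75 ÷ 2.98598 ≈ 7.619

7.62pt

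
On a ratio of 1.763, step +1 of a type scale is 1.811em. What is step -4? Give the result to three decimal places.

Moving from step +1 to step -4 is 5 steps down, so divide by r⁵.
1.811 ÷ 1.763⁵ = 1.811 ÷ 17.03184 ≈ 0.106

0.106em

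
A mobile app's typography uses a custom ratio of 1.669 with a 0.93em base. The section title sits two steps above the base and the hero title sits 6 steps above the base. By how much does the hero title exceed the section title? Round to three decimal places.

Step 2: 0.93 × 1.669² = 2.59057em
Step 6: 0.93 × 1.669⁶ = 20.10115em
Difference: 20.10115 − 2.59057 = 17.51058em

17.511em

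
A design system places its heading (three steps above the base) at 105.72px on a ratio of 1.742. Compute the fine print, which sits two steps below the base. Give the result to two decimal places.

6.59px

105.72 ÷ 1.742⁵ = 105.72 ÷ 16.04134 ≈ 6.590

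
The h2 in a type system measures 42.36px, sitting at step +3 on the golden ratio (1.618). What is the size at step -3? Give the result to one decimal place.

2.4px

42.36 ÷ 1.618⁶ = 42.36 ÷ 17.94201 ≈ 2.361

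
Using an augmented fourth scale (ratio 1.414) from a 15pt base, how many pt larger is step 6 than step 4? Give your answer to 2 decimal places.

59.93pt

Step 4: 15.0 × 1.414⁴ = 59.9638pt
Step 6: 15.0 × 1.414⁶ = 119.8913pt
Difference: 119.8913 − 59.9638 = 59.9275pt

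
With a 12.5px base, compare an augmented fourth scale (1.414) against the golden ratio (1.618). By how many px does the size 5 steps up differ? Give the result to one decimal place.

68.0px

Augmented fourth: 12.5 × 1.414⁵ = 70.657px
Golden ratio: 12.5 × 1.618⁵ = 138.613px
Difference: 138.613 − 70.657 = 67.956px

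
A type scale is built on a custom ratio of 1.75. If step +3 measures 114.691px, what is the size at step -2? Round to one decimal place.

7.0px

The gap is -2 − (3) = -5 steps, so the factor is 1.75^-5.
114.691 ÷ 1.75⁵ = 114.691 ÷ 16.41309 ≈ 6.988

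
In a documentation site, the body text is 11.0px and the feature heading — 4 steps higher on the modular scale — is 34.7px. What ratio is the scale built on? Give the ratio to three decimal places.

1.333

r⁴ = 34.7 / 11.0, so r = (34.7/11.0)^(1/4).
r = 3.1545^(1/4) ≈ 1.3327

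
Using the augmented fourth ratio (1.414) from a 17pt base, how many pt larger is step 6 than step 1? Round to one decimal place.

Step 1: 17.0 × 1.414 = 24.038pt
Step 6: 17.0 × 1.414⁶ = 135.877pt
Difference: 135.877 − 24.038 = 111.839pt

111.8pt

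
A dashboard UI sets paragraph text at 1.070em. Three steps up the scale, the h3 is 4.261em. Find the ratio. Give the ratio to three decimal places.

1.585

r³ = 4.261 / 1.070, so r = (4.261/1.070)^(1/3).
r = 3.9822^(1/3) ≈ 1.5850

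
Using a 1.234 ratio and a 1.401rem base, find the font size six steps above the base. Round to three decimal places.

4.947rem

1.401 × 1.234⁶ = 1.401 × 3.53095 ≈ 4.947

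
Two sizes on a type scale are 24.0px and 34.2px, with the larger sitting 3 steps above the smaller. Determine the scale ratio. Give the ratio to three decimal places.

The ratio satisfies 24.0 × r³ = 34.2, so r = (34.2 / 24.0)^(1/3).
r = 1.4250^(1/3) ≈ 1.1253

1.125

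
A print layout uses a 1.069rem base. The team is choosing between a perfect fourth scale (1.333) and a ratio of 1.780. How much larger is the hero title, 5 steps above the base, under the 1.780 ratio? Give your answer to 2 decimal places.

14.60rem

Perfect fourth: 1.069 × 1.333⁵ = 4.4991rem
At 1.780: 1.069 × 1.780⁵ = 19.1020rem
Difference: 19.1020 − 4.4991 = 14.6029rem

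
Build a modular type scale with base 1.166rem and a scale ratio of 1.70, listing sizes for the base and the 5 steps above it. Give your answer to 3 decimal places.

Step 0: 1.166rem
Step 1: 1.166 × 1.70 = 1.982
Step 2: 1.166 × 1.70² = 3.370
Step 3: 1.166 × 1.70³ = 5.729
Step 4: 1.166 × 1.70⁴ = 9.739
Step 5: 1.166 × 1.70⁵ = 16.556

1.166rem, 1.982rem, 3.370rem, 5.729rem, 9.739rem, 16.556rem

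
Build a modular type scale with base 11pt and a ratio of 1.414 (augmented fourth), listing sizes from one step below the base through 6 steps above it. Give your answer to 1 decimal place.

Step -1: 11.0 ÷ 1.414 = 7.8
Step 0: 11pt
Step 1: 11.0 × 1.414 = 15.6
Step 2: 11.0 × 1.414² = 22.0
Step 3: 11.0 × 1.414³ = 31.1
Step 4: 11.0 × 1.414⁴ = 44.0
Step 5: 11.0 × 1.414⁵ = 62.2
Step 6: 11.0 × 1.414⁶ = 87.9

7.8pt, 11.0pt, 15.6pt, 22.0pt, 31.1pt, 44.0pt, 62.2pt, 87.9pt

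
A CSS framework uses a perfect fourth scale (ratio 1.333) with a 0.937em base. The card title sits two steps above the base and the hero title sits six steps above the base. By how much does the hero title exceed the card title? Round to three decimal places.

Step 2: 0.937 × 1.333² = 1.66494em
Step 6: 0.937 × 1.333⁶ = 5.25679em
Difference: 5.25679 − 1.66494 = 3.59185em

3.592em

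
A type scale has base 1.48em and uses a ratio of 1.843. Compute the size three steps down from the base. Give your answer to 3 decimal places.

Every step multiplies by the scale ratio.
1.48 ÷ 1.843³ = 1.48 ÷ 6.26002 ≈ 0.236

0.236em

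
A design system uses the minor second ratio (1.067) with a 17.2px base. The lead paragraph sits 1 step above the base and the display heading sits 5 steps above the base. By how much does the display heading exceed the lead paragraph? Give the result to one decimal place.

5.4px

Step 1: 17.2 × 1.067 = 18.352px
Step 5: 17.2 × 1.067⁵ = 23.788px
Difference: 23.788 − 18.352 = 5.436px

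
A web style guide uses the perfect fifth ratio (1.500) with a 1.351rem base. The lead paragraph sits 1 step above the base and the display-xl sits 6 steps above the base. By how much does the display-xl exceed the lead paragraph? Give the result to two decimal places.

13.36rem

Step 1: 1.351 × 1.500 = 2.0265rem
Step 6: 1.351 × 1.500⁶ = 15.3887rem
Difference: 15.3887 − 2.0265 = 13.3622rem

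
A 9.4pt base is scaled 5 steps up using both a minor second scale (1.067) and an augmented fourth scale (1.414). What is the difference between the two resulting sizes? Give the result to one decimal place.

Minor second: 9.4 × 1.067⁵ = 13.000pt
Augmented fourth: 9.4 × 1.414⁵ = 53.134pt
Difference: 53.134 − 13.000 = 40.134pt

40.1pt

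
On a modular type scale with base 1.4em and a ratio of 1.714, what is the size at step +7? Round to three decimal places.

1.4 × 1.714⁷ = 1.4 × 43.45860 ≈ 60.842

60.842em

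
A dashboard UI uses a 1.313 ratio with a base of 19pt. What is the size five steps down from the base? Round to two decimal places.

4.87pt

Every step multiplies by the scale ratio.
19.0 ÷ 1.313⁵ = 19.0 ÷ 3.90233 ≈ 4.87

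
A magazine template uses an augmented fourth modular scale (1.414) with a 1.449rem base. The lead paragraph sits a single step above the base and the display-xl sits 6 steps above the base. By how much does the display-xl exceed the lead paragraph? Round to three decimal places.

Step 1: 1.449 × 1.414 = 2.04889rem
Step 6: 1.449 × 1.414⁶ = 11.58150rem
Difference: 11.58150 − 2.04889 = 9.53261rem

9.533rem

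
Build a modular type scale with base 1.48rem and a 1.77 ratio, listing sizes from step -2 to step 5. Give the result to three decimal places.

Step -2: 1.48 ÷ 1.77² = 0.472
Step -1: 1.48 ÷ 1.77 = 0.836
Step 0: 1.48rem
Step 1: 1.48 × 1.77 = 2.620
Step 2: 1.48 × 1.77² = 4.637
Step 3: 1.48 × 1.77³ = 8.207
Step 4: 1.48 × 1.77⁴ = 14.526
Step 5: 1.48 × 1.77⁵ = 25.712

0.472rem, 0.836rem, 1.480rem, 2.620rem, 4.637rem, 8.207rem, 14.526rem, 25.712rem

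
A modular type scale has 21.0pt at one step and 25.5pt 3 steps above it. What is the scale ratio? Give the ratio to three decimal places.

The ratio satisfies 21.0 × r³ = 25.5, so r = (25.5 / 21.0)^(1/3).
r = 1.2143^(1/3) ≈ 1.0669

1.067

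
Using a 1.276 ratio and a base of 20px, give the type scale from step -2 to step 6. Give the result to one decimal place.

Step -2: 20.0 ÷ 1.276² = 12.3
Step -1: 20.0 ÷ 1.276 = 15.7
Step 0: 20px
Step 1: 20.0 × 1.276 = 25.5
Step 2: 20.0 × 1.276² = 32.6
Step 3: 20.0 × 1.276³ = 41.6
Step 4: 20.0 × 1.276⁴ = 53.0
Step 5: 20.0 × 1.276⁵ = 67.7
Step 6: 20.0 × 1.276⁶ = 86.3

12.3px, 15.7px, 20.0px, 25.5px, 32.6px, 41.6px, 53.0px, 67.7px, 86.3px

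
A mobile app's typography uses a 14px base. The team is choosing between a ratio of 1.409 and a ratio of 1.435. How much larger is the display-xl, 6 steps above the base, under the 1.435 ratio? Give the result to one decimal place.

At 1.409: 14.0 × 1.409⁶ = 109.545px
At 1.435: 14.0 × 1.435⁶ = 122.247px
Difference: 122.247 − 109.545 = 12.702px

12.7px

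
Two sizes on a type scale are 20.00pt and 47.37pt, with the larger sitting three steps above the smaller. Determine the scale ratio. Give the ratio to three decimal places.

1.333

r³ = 47.37 / 20.00, so r = (47.37/20.00)^(1/3).
r = 2.3685^(1/3) ≈ 1.3330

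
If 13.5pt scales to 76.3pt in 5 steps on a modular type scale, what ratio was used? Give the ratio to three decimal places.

1.414

The ratio satisfies 13.5 × r⁵ = 76.3, so r = (76.3 / 13.5)^(1/5).
r = 5.6519^(1/5) ≈ 1.4140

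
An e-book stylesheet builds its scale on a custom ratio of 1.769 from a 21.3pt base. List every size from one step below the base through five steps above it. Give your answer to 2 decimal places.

12.04pt, 21.30pt, 37.68pt, 66.66pt, 117.91pt, 208.59pt, 368.99pt

Step -1: 21.3 ÷ 1.769 = 12.04
Step 0: 21.3pt
Step 1: 21.3 × 1.769 = 37.68
Step 2: 21.3 × 1.769² = 66.66
Step 3: 21.3 × 1.769³ = 117.91
Step 4: 21.3 × 1.769⁴ = 208.59
Step 5: 21.3 × 1.769⁵ = 368.99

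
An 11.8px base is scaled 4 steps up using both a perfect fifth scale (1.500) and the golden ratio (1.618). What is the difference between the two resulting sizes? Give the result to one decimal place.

21.1px

Perfect fifth: 11.8 × 1.500⁴ = 59.738px
Golden ratio: 11.8 × 1.618⁴ = 80.872px
Difference: 80.872 − 59.738 = 21.134px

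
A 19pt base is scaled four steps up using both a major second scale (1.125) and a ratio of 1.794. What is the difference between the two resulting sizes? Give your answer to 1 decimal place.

166.4pt

Major second: 19.0 × 1.125⁴ = 30.434pt
At 1.794: 19.0 × 1.794⁴ = 196.808pt
Difference: 196.808 − 30.434 = 166.374pt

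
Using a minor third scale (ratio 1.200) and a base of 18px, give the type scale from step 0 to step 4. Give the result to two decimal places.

18.00px, 21.60px, 25.92px, 31.10px, 37.32px

Step 0: 18px
Step 1: 18.0 × 1.200 = 21.60
Step 2: 18.0 × 1.200² = 25.92
Step 3: 18.0 × 1.200³ = 31.10
Step 4: 18.0 × 1.200⁴ = 37.32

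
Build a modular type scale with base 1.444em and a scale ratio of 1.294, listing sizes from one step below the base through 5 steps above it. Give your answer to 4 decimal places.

Step -1: 1.444 ÷ 1.294 = 1.1159
Step 0: 1.444em
Step 1: 1.444 × 1.294 = 1.8685
Step 2: 1.444 × 1.294² = 2.4179
Step 3: 1.444 × 1.294³ = 3.1287
Step 4: 1.444 × 1.294⁴ = 4.0486
Step 5: 1.444 × 1.294⁵ = 5.2389

1.1159em, 1.4440em, 1.8685em, 2.4179em, 3.1287em, 4.0486em, 5.2389em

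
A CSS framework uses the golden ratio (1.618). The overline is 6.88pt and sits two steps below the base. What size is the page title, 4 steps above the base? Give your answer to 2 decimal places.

123.44pt

6.88 × 1.618⁶ = 6.88 × 17.94201 ≈ 123.441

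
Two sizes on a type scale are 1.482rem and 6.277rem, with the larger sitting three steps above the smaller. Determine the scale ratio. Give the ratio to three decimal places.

The ratio satisfies 1.482 × r³ = 6.277, so r = (6.277 / 1.482)^(1/3).
r = 4.2355^(1/3) ≈ 1.6180

1.618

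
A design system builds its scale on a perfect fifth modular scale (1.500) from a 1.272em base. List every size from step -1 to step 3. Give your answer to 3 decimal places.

0.848em, 1.272em, 1.908em, 2.862em, 4.293em

Step -1: 1.272 ÷ 1.500 = 0.848
Step 0: 1.272em
Step 1: 1.272 × 1.500 = 1.908
Step 2: 1.272 × 1.500² = 2.862
Step 3: 1.272 × 1.500³ = 4.293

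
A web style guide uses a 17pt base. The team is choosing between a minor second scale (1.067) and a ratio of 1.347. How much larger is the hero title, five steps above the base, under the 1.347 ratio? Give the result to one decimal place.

Minor second: 17.0 × 1.067⁵ = 23.511pt
At 1.347: 17.0 × 1.347⁵ = 75.385pt
Difference: 75.385 − 23.511 = 51.874pt

51.9pt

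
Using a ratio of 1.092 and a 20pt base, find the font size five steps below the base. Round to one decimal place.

12.9pt

20.0 ÷ 1.092⁵ = 20.0 ÷ 1.55279 ≈ 12.88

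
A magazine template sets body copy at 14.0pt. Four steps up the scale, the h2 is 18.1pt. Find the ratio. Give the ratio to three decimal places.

r⁴ = 18.1 / 14.0, so r = (18.1/14.0)^(1/4).
r = 1.2929^(1/4) ≈ 1.0663

1.066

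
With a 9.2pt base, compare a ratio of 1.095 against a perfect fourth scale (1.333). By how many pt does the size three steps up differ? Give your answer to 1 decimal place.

At 1.095: 9.2 × 1.095³ = 12.079pt
Perfect fourth: 9.2 × 1.333³ = 21.791pt
Difference: 21.791 − 12.079 = 9.712pt

9.7pt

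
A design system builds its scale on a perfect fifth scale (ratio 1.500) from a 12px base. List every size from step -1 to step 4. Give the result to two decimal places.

8.00px, 12.00px, 18.00px, 27.00px, 40.50px, 60.75px

Step -1: 12.0 ÷ 1.500 = 8.00
Step 0: 12px
Step 1: 12.0 × 1.500 = 18.00
Step 2: 12.0 × 1.500² = 27.00
Step 3: 12.0 × 1.500³ = 40.50
Step 4: 12.0 × 1.500⁴ = 60.75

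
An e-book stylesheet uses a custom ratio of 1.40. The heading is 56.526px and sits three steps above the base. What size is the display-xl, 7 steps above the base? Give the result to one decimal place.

217.2px

56.526 × 1.40⁴ = 56.526 × 3.84160 ≈ 217.150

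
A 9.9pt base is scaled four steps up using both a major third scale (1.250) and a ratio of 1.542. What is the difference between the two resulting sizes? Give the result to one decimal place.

31.8pt

Major third: 9.9 × 1.250⁴ = 24.170pt
At 1.542: 9.9 × 1.542⁴ = 55.972pt
Difference: 55.972 − 24.170 = 31.802pt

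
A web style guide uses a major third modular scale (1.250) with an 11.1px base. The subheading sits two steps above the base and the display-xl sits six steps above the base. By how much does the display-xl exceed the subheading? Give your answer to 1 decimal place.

25.0px

Step 2: 11.1 × 1.250² = 17.344px
Step 6: 11.1 × 1.250⁶ = 42.343px
Difference: 42.343 − 17.344 = 24.999px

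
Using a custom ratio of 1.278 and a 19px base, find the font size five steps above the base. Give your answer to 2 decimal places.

A modular type scale is a geometric sequence: sizeₙ = base × rⁿ.
19.0 × 1.278⁵ = 19.0 × 3.40921 ≈ 64.78

64.78px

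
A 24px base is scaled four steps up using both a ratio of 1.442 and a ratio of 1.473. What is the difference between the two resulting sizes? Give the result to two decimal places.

At 1.442: 24.0 × 1.442⁴ = 103.7701px
At 1.473: 24.0 × 1.473⁴ = 112.9854px
Difference: 112.9854 − 103.7701 = 9.2153px

9.22px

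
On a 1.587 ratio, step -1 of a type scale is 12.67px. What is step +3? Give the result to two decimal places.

Moving from step -1 to step +3 is 4 steps up, so multiply by r⁴.
12.67 × 1.587⁴ = 12.67 × 6.34319 ≈ 80.368

80.37px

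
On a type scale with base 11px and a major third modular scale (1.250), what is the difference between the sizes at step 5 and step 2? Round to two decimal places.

16.38px

Step 2: 11.0 × 1.250² = 17.1875px
Step 5: 11.0 × 1.250⁵ = 33.5693px
Difference: 33.5693 − 17.1875 = 16.3818px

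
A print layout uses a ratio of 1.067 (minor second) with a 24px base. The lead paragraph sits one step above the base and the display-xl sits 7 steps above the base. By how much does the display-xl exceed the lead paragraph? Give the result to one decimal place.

Step 1: 24.0 × 1.067 = 25.608px
Step 7: 24.0 × 1.067⁷ = 37.789px
Difference: 37.789 − 25.608 = 12.181px

12.2px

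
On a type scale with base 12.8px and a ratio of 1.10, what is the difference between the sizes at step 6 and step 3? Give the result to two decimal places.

5.64px

Step 3: 12.8 × 1.10³ = 17.0368px
Step 6: 12.8 × 1.10⁶ = 22.6760px
Difference: 22.6760 − 17.0368 = 5.6392px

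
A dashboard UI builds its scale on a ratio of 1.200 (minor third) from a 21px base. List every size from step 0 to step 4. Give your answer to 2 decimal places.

Step 0: 21px
Step 1: 21.0 × 1.200 = 25.20
Step 2: 21.0 × 1.200² = 30.24
Step 3: 21.0 × 1.200³ = 36.29
Step 4: 21.0 × 1.200⁴ = 43.55

21.00px, 25.20px, 30.24px, 36.29px, 43.55px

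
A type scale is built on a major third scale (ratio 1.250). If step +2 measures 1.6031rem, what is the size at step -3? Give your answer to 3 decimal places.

0.525rem

1.6031 ÷ 1.250⁵ = 1.6031 ÷ 3.05176 ≈ 0.525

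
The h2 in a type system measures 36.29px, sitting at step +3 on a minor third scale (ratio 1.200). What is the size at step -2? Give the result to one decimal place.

14.6px

36.29 ÷ 1.200⁵ = 36.29 ÷ 2.48832 ≈ 14.584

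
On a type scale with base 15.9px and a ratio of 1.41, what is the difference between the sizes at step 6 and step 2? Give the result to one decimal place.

93.3px

Step 2: 15.9 × 1.41² = 31.611px
Step 6: 15.9 × 1.41⁶ = 124.943px
Difference: 124.943 − 31.611 = 93.332px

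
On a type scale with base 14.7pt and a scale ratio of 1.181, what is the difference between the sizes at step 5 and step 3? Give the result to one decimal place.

Step 3: 14.7 × 1.181³ = 24.214pt
Step 5: 14.7 × 1.181⁵ = 33.773pt
Difference: 33.773 − 24.214 = 9.559pt

9.6pt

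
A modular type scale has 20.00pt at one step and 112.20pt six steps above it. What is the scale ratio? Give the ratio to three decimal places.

The ratio satisfies 20.00 × r⁶ = 112.20, so r = (112.20 / 20.00)^(1/6).
r = 5.6100^(1/6) ≈ 1.3330

1.333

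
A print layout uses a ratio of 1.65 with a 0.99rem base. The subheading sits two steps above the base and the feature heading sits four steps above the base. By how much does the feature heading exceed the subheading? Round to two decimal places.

4.64rem

Step 2: 0.99 × 1.65² = 2.6953rem
Step 4: 0.99 × 1.65⁴ = 7.3379rem
Difference: 7.3379 − 2.6953 = 4.6426rem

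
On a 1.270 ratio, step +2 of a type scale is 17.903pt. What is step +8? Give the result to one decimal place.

75.1pt

17.903 × 1.270⁶ = 17.903 × 4.19587 ≈ 75.119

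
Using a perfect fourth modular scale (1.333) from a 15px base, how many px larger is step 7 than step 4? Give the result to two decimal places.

64.82px

Step 4: 15.0 × 1.333⁴ = 47.3600px
Step 7: 15.0 × 1.333⁷ = 112.1766px
Difference: 112.1766 − 47.3600 = 64.8166px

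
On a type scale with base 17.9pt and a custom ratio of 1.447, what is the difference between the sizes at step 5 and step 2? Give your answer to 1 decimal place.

76.1pt

Step 2: 17.9 × 1.447² = 37.479pt
Step 5: 17.9 × 1.447⁵ = 113.552pt
Difference: 113.552 − 37.479 = 76.073pt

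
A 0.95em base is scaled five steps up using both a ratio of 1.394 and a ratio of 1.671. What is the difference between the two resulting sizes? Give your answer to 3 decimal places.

At 1.394: 0.95 × 1.394⁵ = 5.00078em
At 1.671: 0.95 × 1.671⁵ = 12.37673em
Difference: 12.37673 − 5.00078 = 7.37595em

7.376em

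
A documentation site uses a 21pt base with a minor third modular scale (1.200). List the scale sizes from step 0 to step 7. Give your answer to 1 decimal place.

Step 0: 21pt
Step 1: 21.0 × 1.200 = 25.2
Step 2: 21.0 × 1.200² = 30.2
Step 3: 21.0 × 1.200³ = 36.3
Step 4: 21.0 × 1.200⁴ = 43.5
Step 5: 21.0 × 1.200⁵ = 52.3
Step 6: 21.0 × 1.200⁶ = 62.7
Step 7: 21.0 × 1.200⁷ = 75.2

21.0pt, 25.2pt, 30.2pt, 36.3pt, 43.5pt, 52.3pt, 62.7pt, 75.2pt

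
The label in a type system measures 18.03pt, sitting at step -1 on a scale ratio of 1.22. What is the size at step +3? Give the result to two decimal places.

39.94pt

18.03 × 1.22⁴ = 18.03 × 2.21533 ≈ 39.942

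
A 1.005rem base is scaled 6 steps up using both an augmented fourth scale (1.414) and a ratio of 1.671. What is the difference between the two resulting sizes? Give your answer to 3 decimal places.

Augmented fourth: 1.005 × 1.414⁶ = 8.03272rem
At 1.671: 1.005 × 1.671⁶ = 21.87886rem
Difference: 21.87886 − 8.03272 = 13.84614rem

13.846rem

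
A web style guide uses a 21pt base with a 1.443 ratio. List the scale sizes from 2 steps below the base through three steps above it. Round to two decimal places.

10.09pt, 14.55pt, 21.00pt, 30.30pt, 43.73pt, 63.10pt

Step -2: 21.0 ÷ 1.443² = 10.09
Step -1: 21.0 ÷ 1.443 = 14.55
Step 0: 21pt
Step 1: 21.0 × 1.443 = 30.30
Step 2: 21.0 × 1.443² = 43.73
Step 3: 21.0 × 1.443³ = 63.10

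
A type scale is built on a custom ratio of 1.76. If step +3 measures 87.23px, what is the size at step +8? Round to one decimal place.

1473.1px

87.23 × 1.76⁵ = 87.23 × 16.88742 ≈ 1473.090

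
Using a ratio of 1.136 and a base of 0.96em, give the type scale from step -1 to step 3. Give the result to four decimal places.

0.8451em, 0.9600em, 1.0906em, 1.2389em, 1.4074em

Step -1: 0.96 ÷ 1.136 = 0.8451
Step 0: 0.96em
Step 1: 0.96 × 1.136 = 1.0906
Step 2: 0.96 × 1.136² = 1.2389
Step 3: 0.96 × 1.136³ = 1.4074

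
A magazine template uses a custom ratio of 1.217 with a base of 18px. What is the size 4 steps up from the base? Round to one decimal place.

39.5px

18.0 × 1.217⁴ = 18.0 × 2.19362 ≈ 39.49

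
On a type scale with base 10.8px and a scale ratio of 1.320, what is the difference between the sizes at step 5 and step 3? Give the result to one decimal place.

18.4px

Step 3: 10.8 × 1.320³ = 24.840px
Step 5: 10.8 × 1.320⁵ = 43.281px
Difference: 43.281 − 24.840 = 18.441px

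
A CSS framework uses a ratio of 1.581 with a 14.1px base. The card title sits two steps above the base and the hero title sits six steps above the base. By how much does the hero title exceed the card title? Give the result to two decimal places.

184.95px

Step 2: 14.1 × 1.581² = 35.2438px
Step 6: 14.1 × 1.581⁶ = 220.1965px
Difference: 220.1965 − 35.2438 = 184.9527px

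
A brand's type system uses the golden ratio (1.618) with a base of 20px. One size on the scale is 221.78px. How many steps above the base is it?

1.618ⁿ = 221.78 / 20 = 11.0890
n = ln(11.0890) / ln(1.618) = 2.4060 / 0.4812 ≈ 5.00

5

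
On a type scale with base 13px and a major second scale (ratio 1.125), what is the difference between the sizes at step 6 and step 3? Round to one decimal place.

7.8px

Step 3: 13.0 × 1.125³ = 18.510px
Step 6: 13.0 × 1.125⁶ = 26.355px
Difference: 26.355 − 18.510 = 7.845px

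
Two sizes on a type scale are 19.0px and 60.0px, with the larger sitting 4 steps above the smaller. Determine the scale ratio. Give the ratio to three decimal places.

r⁴ = 60.0 / 19.0, so r = (60.0/19.0)^(1/4).
r = 3.1579^(1/4) ≈ 1.3331

1.333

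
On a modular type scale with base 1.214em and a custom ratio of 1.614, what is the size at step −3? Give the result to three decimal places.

1.214 ÷ 1.614³ = 1.214 ÷ 4.20446 ≈ 0.289

0.289em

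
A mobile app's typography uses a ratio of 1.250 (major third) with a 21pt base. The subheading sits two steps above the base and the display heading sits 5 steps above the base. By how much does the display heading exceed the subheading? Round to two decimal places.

Step 2: 21.0 × 1.250² = 32.8125pt
Step 5: 21.0 × 1.250⁵ = 64.0869pt
Difference: 64.0869 − 32.8125 = 31.2744pt

31.27pt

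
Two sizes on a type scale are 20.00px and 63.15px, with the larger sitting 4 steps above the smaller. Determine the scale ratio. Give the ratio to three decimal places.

1.333

r⁴ = 63.15 / 20.00, so r = (63.15/20.00)^(1/4).
r = 3.1575^(1/4) ≈ 1.3330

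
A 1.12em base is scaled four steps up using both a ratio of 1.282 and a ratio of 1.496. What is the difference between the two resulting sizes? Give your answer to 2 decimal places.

2.58em

At 1.282: 1.12 × 1.282⁴ = 3.0253em
At 1.496: 1.12 × 1.496⁴ = 5.6098em
Difference: 5.6098 − 3.0253 = 2.5845em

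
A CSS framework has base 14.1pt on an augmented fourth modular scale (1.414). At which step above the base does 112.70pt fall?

1.414ⁿ = 112.70 / 14.1 = 7.9929
n = ln(7.9929) / ln(1.414) = 2.0786 / 0.3464 ≈ 6.00

6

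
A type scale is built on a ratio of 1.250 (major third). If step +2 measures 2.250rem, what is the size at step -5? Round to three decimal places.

0.472rem

2.250 ÷ 1.250⁷ = 2.250 ÷ 4.76837 ≈ 0.472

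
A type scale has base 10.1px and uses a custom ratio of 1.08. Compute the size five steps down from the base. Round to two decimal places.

Each step on a modular scale multiplies by the ratio, so the size n steps from the base is base × ratioⁿ.
10.1 ÷ 1.08⁵ = 10.1 ÷ 1.46933 ≈ 6.87

6.87px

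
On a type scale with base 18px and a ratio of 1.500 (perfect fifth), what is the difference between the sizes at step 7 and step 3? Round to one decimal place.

246.8px

Step 3: 18.0 × 1.500³ = 60.750px
Step 7: 18.0 × 1.500⁷ = 307.547px
Difference: 307.547 − 60.750 = 246.797px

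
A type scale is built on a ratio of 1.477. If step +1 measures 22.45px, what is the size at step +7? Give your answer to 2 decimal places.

233.08px

Moving from step +1 to step +7 is 6 steps up, so multiply by r⁶.
22.45 × 1.477⁶ = 22.45 × 10.38205 ≈ 233.077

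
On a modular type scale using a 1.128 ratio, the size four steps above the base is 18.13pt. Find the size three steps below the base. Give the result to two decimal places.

7.80pt

The gap is -3 − (4) = -7 steps, so the factor is 1.128^-7.
18.13 ÷ 1.128⁷ = 18.13 ÷ 2.32361 ≈ 7.803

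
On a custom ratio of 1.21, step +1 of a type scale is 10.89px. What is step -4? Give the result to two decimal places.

10.89 ÷ 1.21⁵ = 10.89 ÷ 2.59374 ≈ 4.199

4.20px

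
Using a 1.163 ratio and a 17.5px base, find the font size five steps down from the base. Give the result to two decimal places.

Every step multiplies by the scale ratio.
17.5 ÷ 1.163⁵ = 17.5 ÷ 2.12764 ≈ 8.23

8.23px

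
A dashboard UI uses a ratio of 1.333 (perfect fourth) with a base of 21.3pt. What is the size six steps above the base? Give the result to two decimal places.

A modular type scale is a geometric sequence: sizeₙ = base × rⁿ.
21.3 × 1.333⁶ = 21.3 × 5.61023 ≈ 119.50

119.50pt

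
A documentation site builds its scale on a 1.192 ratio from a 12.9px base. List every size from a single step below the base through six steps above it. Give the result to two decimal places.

10.82px, 12.90px, 15.38px, 18.33px, 21.85px, 26.04px, 31.04px, 37.00px

Step -1: 12.9 ÷ 1.192 = 10.82
Step 0: 12.9px
Step 1: 12.9 × 1.192 = 15.38
Step 2: 12.9 × 1.192² = 18.33
Step 3: 12.9 × 1.192³ = 21.85
Step 4: 12.9 × 1.192⁴ = 26.04
Step 5: 12.9 × 1.192⁵ = 31.04
Step 6: 12.9 × 1.192⁶ = 37.00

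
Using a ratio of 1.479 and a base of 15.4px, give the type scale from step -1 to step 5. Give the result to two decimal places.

Step -1: 15.4 ÷ 1.479 = 10.41
Step 0: 15.4px
Step 1: 15.4 × 1.479 = 22.78
Step 2: 15.4 × 1.479² = 33.69
Step 3: 15.4 × 1.479³ = 49.82
Step 4: 15.4 × 1.479⁴ = 73.69
Step 5: 15.4 × 1.479⁵ = 108.98

10.41px, 15.40px, 22.78px, 33.69px, 49.82px, 73.69px, 108.98px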